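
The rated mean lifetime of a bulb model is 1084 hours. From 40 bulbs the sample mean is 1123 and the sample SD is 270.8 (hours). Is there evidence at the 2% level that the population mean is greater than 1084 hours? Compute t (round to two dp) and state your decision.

t = 0.91; fail to reject H0

H0: μ = 1084; H1: μ > 1084 (one-sample t-test, right-tailed).
t = (x̄ − μ₀)/(s/√n) = (1123 − 1084)/(270.8/√40) = 0.91
df = n − 1 = 39
p-value = P(T ≥ 0.91) ≈ 0.1840
Since p ≈ 0.1840 > α = 0.02, fail to reject H0; the data do not provide sufficient evidence against H0.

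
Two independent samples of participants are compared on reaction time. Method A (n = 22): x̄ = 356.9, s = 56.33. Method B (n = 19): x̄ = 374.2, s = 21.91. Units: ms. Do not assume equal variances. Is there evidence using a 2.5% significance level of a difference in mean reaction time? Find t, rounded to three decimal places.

Let group 1 = method A, group 2 = method B. H0: μ_1 = μ_2; H1: μ_1 ≠ μ_2 (Welch's two-sample t-test, two-sided).
t = (x̄_1 − x̄_2)/√(s_1²/n_1 + s_2²/n_2) = (356.9 − 374.2)/√(56.33²/22 + 21.91²/19) = -1.329
Welch–Satterthwaite df ≈ 28.00
Two-sided p-value ≈ 0.195
Since p ≈ 0.195 > α = 0.025, fail to reject H0; the data do not provide sufficient evidence against H0.

-1.329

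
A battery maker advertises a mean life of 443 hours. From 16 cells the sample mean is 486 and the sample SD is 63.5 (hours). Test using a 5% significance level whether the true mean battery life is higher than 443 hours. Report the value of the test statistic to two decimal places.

H0: μ = 443; H1: μ > 443 (one-sample t-test, right-tailed).
t = (x̄ − μ₀)/(s/√n) = (486 − 443)/(63.5/√16) = 2.71
df = n − 1 = 15
p-value = P(T ≥ 2.71) ≈ 0.008
Since p ≈ 0.008 < α = 0.05, reject H0; the data support H1.

2.71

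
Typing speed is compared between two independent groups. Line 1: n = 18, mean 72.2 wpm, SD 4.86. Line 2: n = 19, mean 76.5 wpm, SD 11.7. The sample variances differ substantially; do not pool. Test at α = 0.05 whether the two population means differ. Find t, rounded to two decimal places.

-1.47

Let group 1 = line 1, group 2 = line 2. H0: μ_1 = μ_2; H1: μ_1 ≠ μ_2 (Welch's two-sample t-test, two-sided).
t = (x̄_1 − x̄_2)/√(s_1²/n_1 + s_2²/n_2) = (72.2 − 76.5)/√(4.86²/18 + 11.7²/19) = -1.47
Welch–Satterthwaite df ≈ 24.30
Two-sided p-value ≈ 0.1535
Since p ≈ 0.1535 > α = 0.05, fail to reject H0; the data do not provide sufficient evidence against H0.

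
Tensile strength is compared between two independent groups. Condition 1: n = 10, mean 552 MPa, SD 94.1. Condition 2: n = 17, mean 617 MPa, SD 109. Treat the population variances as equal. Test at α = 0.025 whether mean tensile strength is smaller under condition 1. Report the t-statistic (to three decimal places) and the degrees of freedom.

t = -1.570, df = 25

Let group 1 = condition 1, group 2 = condition 2. H0: μ_1 = μ_2; H1: μ_1 < μ_2 (two-sample pooled-variance t-test, left-tailed).
s_p² = [(10−1)·94.1² + (17−1)·109²]/(10+17−2) = 10791.6
t = (552 − 617)/√[10791.6·(1/10 + 1/17)] = -1.570
df = n₁ + n₂ − 2 = 25
p-value = P(T ≤ -1.570) ≈ 0.064
Since p ≈ 0.064 > α = 0.025, fail to reject H0; the data do not provide sufficient evidence against H0.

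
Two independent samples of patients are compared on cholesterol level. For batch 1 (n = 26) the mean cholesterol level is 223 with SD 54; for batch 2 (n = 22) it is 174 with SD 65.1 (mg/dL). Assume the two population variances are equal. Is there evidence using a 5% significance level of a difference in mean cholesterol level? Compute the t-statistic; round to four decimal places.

2.8512

Let group 1 = batch 1, group 2 = batch 2. H0: μ_1 = μ_2; H1: μ_1 ≠ μ_2 (two-sample pooled-variance t-test, two-sided).
s_p² = [(26−1)·54² + (22−1)·65.1²]/(26+22−2) = 3519.53
t = (223 − 174)/√[3519.53·(1/26 + 1/22)] = 2.8512
df = n₁ + n₂ − 2 = 46
Two-sided p-value ≈ 0.007
Since p ≈ 0.007 < α = 0.05, reject H0; the data support H1.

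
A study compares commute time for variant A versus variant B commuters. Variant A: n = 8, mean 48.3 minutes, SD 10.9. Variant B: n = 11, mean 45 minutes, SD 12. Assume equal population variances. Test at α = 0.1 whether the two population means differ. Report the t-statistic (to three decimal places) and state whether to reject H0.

t = 0.614; fail to reject H0

Let group 1 = variant A, group 2 = variant B. H0: μ_1 = μ_2; H1: μ_1 ≠ μ_2 (two-sample pooled-variance t-test, two-sided).
s_p² = [(8−1)·10.9² + (11−1)·12²]/(8+11−2) = 133.628
t = (48.3 − 45)/√[133.628·(1/8 + 1/11)] = 0.614
df = n₁ + n₂ − 2 = 17
Two-sided p-value ≈ 0.5471
Since p ≈ 0.5471 > α = 0.1, fail to reject H0; the data do not provide sufficient evidence against H0.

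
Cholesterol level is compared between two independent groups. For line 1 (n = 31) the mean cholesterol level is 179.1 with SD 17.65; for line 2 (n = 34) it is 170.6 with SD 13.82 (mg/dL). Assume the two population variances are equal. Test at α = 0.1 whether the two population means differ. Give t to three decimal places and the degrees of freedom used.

t = 2.172, df = 63

Let group 1 = line 1, group 2 = line 2. H0: μ_1 = μ_2; H1: μ_1 ≠ μ_2 (two-sample pooled-variance t-test, two-sided).
s_p² = [(31−1)·17.65² + (34−1)·13.82²]/(31+34−2) = 248.388
t = (179.1 − 170.6)/√[248.388·(1/31 + 1/34)] = 2.172
df = n₁ + n₂ − 2 = 63
Two-sided p-value ≈ 0.0336
Since p ≈ 0.0336 < α = 0.1, reject H0; the data support H1.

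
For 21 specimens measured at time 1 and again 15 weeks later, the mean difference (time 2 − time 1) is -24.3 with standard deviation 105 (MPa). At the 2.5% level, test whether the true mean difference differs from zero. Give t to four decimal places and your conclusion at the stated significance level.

H0: μ_d = 0; H1: μ_d ≠ 0 (paired t-test on the differences, two-sided).
t = d̄/(s_d/√n) = -24.3/(105/√21) = -1.0605
df = n − 1 = 20
Two-sided p-value ≈ 0.3015
Since p ≈ 0.3015 > α = 0.025, fail to reject H0; the evidence is not statistically significant.

t = -1.0605; fail to reject H0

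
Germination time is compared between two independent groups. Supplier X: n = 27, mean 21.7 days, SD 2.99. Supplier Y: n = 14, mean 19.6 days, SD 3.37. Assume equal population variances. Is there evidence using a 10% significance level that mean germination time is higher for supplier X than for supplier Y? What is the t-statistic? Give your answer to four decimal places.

2.0425

Let group 1 = supplier X, group 2 = supplier Y. H0: μ_1 = μ_2; H1: μ_1 > μ_2 (two-sample pooled-variance t-test, right-tailed).
s_p² = [(27−1)·2.99² + (14−1)·3.37²]/(27+14−2) = 9.7457
t = (21.7 − 19.6)/√[9.7457·(1/27 + 1/14)] = 2.0425
df = n₁ + n₂ − 2 = 39
p-value = P(T ≥ 2.0425) ≈ 0.024
Since p ≈ 0.024 < α = 0.1, reject H0; the data support H1.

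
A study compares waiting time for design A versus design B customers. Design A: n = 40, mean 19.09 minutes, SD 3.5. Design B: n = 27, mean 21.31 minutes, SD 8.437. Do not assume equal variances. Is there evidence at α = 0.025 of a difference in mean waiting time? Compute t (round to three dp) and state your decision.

Let group 1 = design A, group 2 = design B. H0: μ_1 = μ_2; H1: μ_1 ≠ μ_2 (Welch's two-sample t-test, two-sided).
t = (x̄_1 − x̄_2)/√(s_1²/n_1 + s_2²/n_2) = (19.09 − 21.31)/√(3.5²/40 + 8.437²/27) = -1.294
Welch–Satterthwaite df ≈ 32.10
Two-sided p-value ≈ 0.2048
Since p ≈ 0.2048 > α = 0.025, fail to reject H0; the data do not provide sufficient evidence against H0.

t = -1.294; fail to reject H0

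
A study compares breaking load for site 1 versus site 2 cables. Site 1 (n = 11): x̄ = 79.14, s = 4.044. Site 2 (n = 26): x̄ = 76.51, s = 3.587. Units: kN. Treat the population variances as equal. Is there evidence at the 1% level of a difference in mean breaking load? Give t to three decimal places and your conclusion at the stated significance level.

Let group 1 = site 1, group 2 = site 2. H0: μ_1 = μ_2; H1: μ_1 ≠ μ_2 (two-sample pooled-variance t-test, two-sided).
s_p² = [(11−1)·4.044² + (26−1)·3.587²]/(11+26−2) = 13.863
t = (79.14 − 76.51)/√[13.863·(1/11 + 1/26)] = 1.964
df = n₁ + n₂ − 2 = 35
Two-sided p-value ≈ 0.0575
Since p ≈ 0.0575 > α = 0.01, fail to reject H0; the data do not provide sufficient evidence against H0.

t = 1.964; fail to reject H0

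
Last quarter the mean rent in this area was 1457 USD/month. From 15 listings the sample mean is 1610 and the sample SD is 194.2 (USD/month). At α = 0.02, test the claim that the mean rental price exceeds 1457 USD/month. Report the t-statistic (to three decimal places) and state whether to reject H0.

t = 3.051; reject H0

H0: μ = 1457; H1: μ > 1457 (one-sample t-test, right-tailed).
t = (x̄ − μ₀)/(s/√n) = (1610 − 1457)/(194.2/√15) = 3.051
df = n − 1 = 14
p-value = P(T ≥ 3.051) ≈ 0.004
Since p ≈ 0.004 < α = 0.02, reject H0; the data support H1.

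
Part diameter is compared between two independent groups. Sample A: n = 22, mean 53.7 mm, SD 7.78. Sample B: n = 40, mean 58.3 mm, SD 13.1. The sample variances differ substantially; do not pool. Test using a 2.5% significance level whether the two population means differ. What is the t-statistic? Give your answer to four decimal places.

Let group 1 = sample A, group 2 = sample B. H0: μ_1 = μ_2; H1: μ_1 ≠ μ_2 (Welch's two-sample t-test, two-sided).
t = (x̄_1 − x̄_2)/√(s_1²/n_1 + s_2²/n_2) = (53.7 − 58.3)/√(7.78²/22 + 13.1²/40) = -1.7335
Welch–Satterthwaite df ≈ 59.57
Two-sided p-value ≈ 0.0882
Since p ≈ 0.0882 > α = 0.025, fail to reject H0; the evidence is not statistically significant.

-1.7335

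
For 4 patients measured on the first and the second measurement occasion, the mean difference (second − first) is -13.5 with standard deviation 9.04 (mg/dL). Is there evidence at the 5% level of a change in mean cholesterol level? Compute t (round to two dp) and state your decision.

t = -2.99; fail to reject H0

H0: μ_d = 0; H1: μ_d ≠ 0 (paired t-test on the differences, two-sided).
t = d̄/(s_d/√n) = -13.5/(9.04/√4) = -2.99
df = n − 1 = 3
Two-sided p-value ≈ 0.058
Since p ≈ 0.058 > α = 0.05, fail to reject H0; the evidence is not statistically significant.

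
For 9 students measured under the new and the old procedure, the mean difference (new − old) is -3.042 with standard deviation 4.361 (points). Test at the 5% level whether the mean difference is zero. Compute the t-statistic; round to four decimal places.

-2.0926

H0: μ_d = 0; H1: μ_d ≠ 0 (paired t-test on the differences, two-sided).
t = d̄/(s_d/√n) = -3.042/(4.361/√9) = -2.0926
df = n − 1 = 8
Two-sided p-value ≈ 0.0697
Since p ≈ 0.0697 > α = 0.05, fail to reject H0; the evidence is not statistically significant.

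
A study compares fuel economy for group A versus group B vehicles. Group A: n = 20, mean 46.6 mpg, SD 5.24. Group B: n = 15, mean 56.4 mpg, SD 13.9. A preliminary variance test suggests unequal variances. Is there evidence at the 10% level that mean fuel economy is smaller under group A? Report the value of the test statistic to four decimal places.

-2.5958

Let group 1 = group A, group 2 = group B. H0: μ_1 = μ_2; H1: μ_1 < μ_2 (Welch's two-sample t-test, left-tailed).
t = (x̄_1 − x̄_2)/√(s_1²/n_1 + s_2²/n_2) = (46.6 − 56.4)/√(5.24²/20 + 13.9²/15) = -2.5958
Welch–Satterthwaite df ≈ 17.00
p-value = P(T ≤ -2.5958) ≈ 0.009
Since p ≈ 0.009 < α = 0.1, reject H0; the evidence is statistically significant.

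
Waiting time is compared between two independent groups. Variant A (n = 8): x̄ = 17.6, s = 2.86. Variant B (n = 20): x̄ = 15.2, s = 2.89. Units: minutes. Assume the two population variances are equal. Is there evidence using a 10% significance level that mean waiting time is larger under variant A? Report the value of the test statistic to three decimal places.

Let group 1 = variant A, group 2 = variant B. H0: μ_1 = μ_2; H1: μ_1 > μ_2 (two-sample pooled-variance t-test, right-tailed).
s_p² = [(8−1)·2.86² + (20−1)·2.89²]/(8+20−2) = 8.30566
t = (17.6 − 15.2)/√[8.30566·(1/8 + 1/20)] = 1.991
df = n₁ + n₂ − 2 = 26
p-value = P(T ≥ 1.991) ≈ 0.029
Since p ≈ 0.029 < α = 0.1, reject H0; the data support H1.

1.991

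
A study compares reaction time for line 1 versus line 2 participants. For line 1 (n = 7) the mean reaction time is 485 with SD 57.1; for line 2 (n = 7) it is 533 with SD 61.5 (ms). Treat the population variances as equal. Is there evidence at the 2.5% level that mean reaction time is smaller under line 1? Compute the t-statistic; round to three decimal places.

-1.513

Let group 1 = line 1, group 2 = line 2. H0: μ_1 = μ_2; H1: μ_1 < μ_2 (two-sample pooled-variance t-test, left-tailed).
s_p² = [(7−1)·57.1² + (7−1)·61.5²]/(7+7−2) = 3521.33
t = (485 − 533)/√[3521.33·(1/7 + 1/7)] = -1.513
df = n₁ + n₂ − 2 = 12
p-value = P(T ≤ -1.513) ≈ 0.078
Since p ≈ 0.078 > α = 0.025, fail to reject H0; the data do not provide sufficient evidence against H0.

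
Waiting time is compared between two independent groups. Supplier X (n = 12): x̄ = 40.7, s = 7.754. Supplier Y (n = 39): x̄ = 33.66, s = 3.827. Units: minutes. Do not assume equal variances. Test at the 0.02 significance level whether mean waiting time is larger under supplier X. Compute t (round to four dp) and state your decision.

Let group 1 = supplier X, group 2 = supplier Y. H0: μ_1 = μ_2; H1: μ_1 > μ_2 (Welch's two-sample t-test, right-tailed).
t = (x̄_1 − x̄_2)/√(s_1²/n_1 + s_2²/n_2) = (40.7 − 33.66)/√(7.754²/12 + 3.827²/39) = 3.0335
Welch–Satterthwaite df ≈ 12.69
p-value = P(T ≥ 3.0335) ≈ 0.0049
Since p ≈ 0.0049 < α = 0.02, reject H0; the evidence is statistically significant.

t = 3.0335; reject H0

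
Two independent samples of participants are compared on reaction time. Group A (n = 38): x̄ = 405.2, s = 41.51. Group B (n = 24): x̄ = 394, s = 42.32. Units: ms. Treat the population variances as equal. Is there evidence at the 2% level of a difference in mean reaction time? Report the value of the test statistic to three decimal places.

Let group 1 = group A, group 2 = group B. H0: μ_1 = μ_2; H1: μ_1 ≠ μ_2 (two-sample pooled-variance t-test, two-sided).
s_p² = [(38−1)·41.51² + (24−1)·42.32²]/(38+24−2) = 1749.11
t = (405.2 − 394)/√[1749.11·(1/38 + 1/24)] = 1.027
df = n₁ + n₂ − 2 = 60
Two-sided p-value ≈ 0.308
Since p ≈ 0.308 > α = 0.02, fail to reject H0; the data do not provide sufficient evidence against H0.

1.027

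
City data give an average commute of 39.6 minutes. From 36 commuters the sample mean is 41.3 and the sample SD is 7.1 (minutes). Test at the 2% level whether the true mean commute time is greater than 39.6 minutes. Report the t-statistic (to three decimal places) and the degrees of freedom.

t = 1.437, df = 35

H0: μ = 39.6; H1: μ > 39.6 (one-sample t-test, right-tailed).
t = (x̄ − μ₀)/(s/√n) = (41.3 − 39.6)/(7.1/√36) = 1.437
df = n − 1 = 35
p-value = P(T ≥ 1.437) ≈ 0.080
Since p ≈ 0.080 > α = 0.02, fail to reject H0; the data do not provide sufficient evidence against H0.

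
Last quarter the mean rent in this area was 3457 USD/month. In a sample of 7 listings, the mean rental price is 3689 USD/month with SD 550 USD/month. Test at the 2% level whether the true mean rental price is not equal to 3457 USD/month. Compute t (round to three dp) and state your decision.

t = 1.116; fail to reject H0

H0: μ = 3457; H1: μ ≠ 3457 (one-sample t-test, two-sided).
t = (x̄ − μ₀)/(s/√n) = (3689 − 3457)/(550/√7) = 1.116
df = n − 1 = 6
Two-sided p-value ≈ 0.307
Since p ≈ 0.307 > α = 0.02, fail to reject H0; the data do not provide sufficient evidence against H0.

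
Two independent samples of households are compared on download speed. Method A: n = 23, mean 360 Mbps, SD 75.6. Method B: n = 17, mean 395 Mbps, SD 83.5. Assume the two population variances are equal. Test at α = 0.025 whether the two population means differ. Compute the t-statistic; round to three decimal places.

Let group 1 = method A, group 2 = method B. H0: μ_1 = μ_2; H1: μ_1 ≠ μ_2 (two-sample pooled-variance t-test, two-sided).
s_p² = [(23−1)·75.6² + (17−1)·83.5²]/(23+17−2) = 6244.58
t = (360 − 395)/√[6244.58·(1/23 + 1/17)] = -1.385
df = n₁ + n₂ − 2 = 38
Two-sided p-value ≈ 0.1742
Since p ≈ 0.1742 > α = 0.025, fail to reject H0; the evidence is not statistically significant.

-1.385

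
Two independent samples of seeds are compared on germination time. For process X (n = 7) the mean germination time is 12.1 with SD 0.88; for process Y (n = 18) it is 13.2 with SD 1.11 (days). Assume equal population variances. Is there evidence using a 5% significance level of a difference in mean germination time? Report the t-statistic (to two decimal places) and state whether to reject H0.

Let group 1 = process X, group 2 = process Y. H0: μ_1 = μ_2; H1: μ_1 ≠ μ_2 (two-sample pooled-variance t-test, two-sided).
s_p² = [(7−1)·0.88² + (18−1)·1.11²]/(7+18−2) = 1.1127
t = (12.1 − 13.2)/√[1.1127·(1/7 + 1/18)] = -2.34
df = n₁ + n₂ − 2 = 23
Two-sided p-value ≈ 0.0283
Since p ≈ 0.0283 < α = 0.05, reject H0; the evidence is statistically significant.

t = -2.34; reject H0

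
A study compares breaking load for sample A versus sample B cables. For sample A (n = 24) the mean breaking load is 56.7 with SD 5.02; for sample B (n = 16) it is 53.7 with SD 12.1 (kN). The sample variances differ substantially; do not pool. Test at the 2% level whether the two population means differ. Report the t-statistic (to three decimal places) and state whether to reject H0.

Let group 1 = sample A, group 2 = sample B. H0: μ_1 = μ_2; H1: μ_1 ≠ μ_2 (Welch's two-sample t-test, two-sided).
t = (x̄_1 − x̄_2)/√(s_1²/n_1 + s_2²/n_2) = (56.7 − 53.7)/√(5.02²/24 + 12.1²/16) = 0.939
Welch–Satterthwaite df ≈ 18.48
Two-sided p-value ≈ 0.3597
Since p ≈ 0.3597 > α = 0.02, fail to reject H0; the data do not provide sufficient evidence against H0.

t = 0.939; fail to reject H0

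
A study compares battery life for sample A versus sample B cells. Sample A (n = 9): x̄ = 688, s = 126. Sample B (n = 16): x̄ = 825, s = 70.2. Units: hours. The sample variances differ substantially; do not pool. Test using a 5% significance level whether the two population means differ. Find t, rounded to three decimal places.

-3.010

Let group 1 = sample A, group 2 = sample B. H0: μ_1 = μ_2; H1: μ_1 ≠ μ_2 (Welch's two-sample t-test, two-sided).
t = (x̄_1 − x̄_2)/√(s_1²/n_1 + s_2²/n_2) = (688 − 825)/√(126²/9 + 70.2²/16) = -3.010
Welch–Satterthwaite df ≈ 10.86
Two-sided p-value ≈ 0.012
Since p ≈ 0.012 < α = 0.05, reject H0; the data support H1.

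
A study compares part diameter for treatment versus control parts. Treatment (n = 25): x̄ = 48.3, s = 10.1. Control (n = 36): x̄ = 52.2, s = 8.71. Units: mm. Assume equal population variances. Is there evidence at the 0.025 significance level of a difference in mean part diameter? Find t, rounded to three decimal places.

Let group 1 = treatment, group 2 = control. H0: μ_1 = μ_2; H1: μ_1 ≠ μ_2 (two-sample pooled-variance t-test, two-sided).
s_p² = [(25−1)·10.1² + (36−1)·8.71²]/(25+36−2) = 86.4997
t = (48.3 − 52.2)/√[86.4997·(1/25 + 1/36)] = -1.611
df = n₁ + n₂ − 2 = 59
Two-sided p-value ≈ 0.1126
Since p ≈ 0.1126 > α = 0.025, fail to reject H0; the data do not provide sufficient evidence against H0.

-1.611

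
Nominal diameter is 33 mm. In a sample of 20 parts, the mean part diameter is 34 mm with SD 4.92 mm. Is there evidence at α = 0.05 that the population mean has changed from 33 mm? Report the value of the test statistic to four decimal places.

H0: μ = 33; H1: μ ≠ 33 (one-sample t-test, two-sided).
t = (x̄ − μ₀)/(s/√n) = (34 − 33)/(4.92/√20) = 0.9090
df = n − 1 = 19
Two-sided p-value ≈ 0.3748
Since p ≈ 0.3748 > α = 0.05, fail to reject H0; the data do not provide sufficient evidence against H0.

0.9090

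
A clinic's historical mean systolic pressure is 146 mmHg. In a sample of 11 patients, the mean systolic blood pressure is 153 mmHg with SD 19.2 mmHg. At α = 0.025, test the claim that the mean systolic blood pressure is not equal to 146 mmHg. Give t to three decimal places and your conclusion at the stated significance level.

H0: μ = 146; H1: μ ≠ 146 (one-sample t-test, two-sided).
t = (x̄ − μ₀)/(s/√n) = (153 − 146)/(19.2/√11) = 1.209
df = n − 1 = 10
Two-sided p-value ≈ 0.2544
Since p ≈ 0.2544 > α = 0.025, fail to reject H0; the data do not provide sufficient evidence against H0.

t = 1.209; fail to reject H0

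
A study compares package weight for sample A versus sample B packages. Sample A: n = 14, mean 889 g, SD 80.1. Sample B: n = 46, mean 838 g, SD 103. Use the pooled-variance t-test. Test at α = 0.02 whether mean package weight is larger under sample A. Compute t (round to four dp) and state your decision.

Let group 1 = sample A, group 2 = sample B. H0: μ_1 = μ_2; H1: μ_1 > μ_2 (two-sample pooled-variance t-test, right-tailed).
s_p² = [(14−1)·80.1² + (46−1)·103²]/(14+46−2) = 9669.19
t = (889 − 838)/√[9669.19·(1/14 + 1/46)] = 1.6992
df = n₁ + n₂ − 2 = 58
p-value = P(T ≥ 1.6992) ≈ 0.0473
Since p ≈ 0.0473 > α = 0.02, fail to reject H0; the data do not provide sufficient evidence against H0.

t = 1.6992; fail to reject H0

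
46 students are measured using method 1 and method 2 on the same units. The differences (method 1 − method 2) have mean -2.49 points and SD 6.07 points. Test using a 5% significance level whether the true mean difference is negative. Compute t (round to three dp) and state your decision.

H0: μ_d = 0; H1: μ_d < 0 (paired t-test on the differences, left-tailed).
t = d̄/(s_d/√n) = -2.49/(6.07/√46) = -2.782
df = n − 1 = 45
p-value = P(T ≤ -2.782) ≈ 0.004
Since p ≈ 0.004 < α = 0.05, reject H0; the evidence is statistically significant.

t = -2.782; reject H0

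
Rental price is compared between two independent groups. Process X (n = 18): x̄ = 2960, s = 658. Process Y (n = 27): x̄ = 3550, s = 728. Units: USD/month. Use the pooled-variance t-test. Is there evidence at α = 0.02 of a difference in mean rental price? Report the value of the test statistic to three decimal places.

Let group 1 = process X, group 2 = process Y. H0: μ_1 = μ_2; H1: μ_1 ≠ μ_2 (two-sample pooled-variance t-test, two-sided).
s_p² = [(18−1)·658² + (27−1)·728²]/(18+27−2) = 491627
t = (2960 − 3550)/√[491627·(1/18 + 1/27)] = -2.765
df = n₁ + n₂ − 2 = 43
Two-sided p-value ≈ 0.0083
Since p ≈ 0.0083 < α = 0.02, reject H0; the data support H1.

-2.765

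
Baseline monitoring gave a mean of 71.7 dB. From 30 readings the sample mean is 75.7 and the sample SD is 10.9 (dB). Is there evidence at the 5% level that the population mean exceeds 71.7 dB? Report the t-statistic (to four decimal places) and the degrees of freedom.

H0: μ = 71.7; H1: μ > 71.7 (one-sample t-test, right-tailed).
t = (x̄ − μ₀)/(s/√n) = (75.7 − 71.7)/(10.9/√30) = 2.0100
df = n − 1 = 29
p-value = P(T ≥ 2.0100) ≈ 0.027
Since p ≈ 0.027 < α = 0.05, reject H0; the data support H1.

t = 2.0100, df = 29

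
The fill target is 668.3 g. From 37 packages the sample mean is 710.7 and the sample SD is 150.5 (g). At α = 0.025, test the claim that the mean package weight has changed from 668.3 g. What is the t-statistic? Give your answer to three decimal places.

1.714

H0: μ = 668.3; H1: μ ≠ 668.3 (one-sample t-test, two-sided).
t = (x̄ − μ₀)/(s/√n) = (710.7 − 668.3)/(150.5/√37) = 1.714
df = n − 1 = 36
Two-sided p-value ≈ 0.0952
Since p ≈ 0.0952 > α = 0.025, fail to reject H0; the data do not provide sufficient evidence against H0.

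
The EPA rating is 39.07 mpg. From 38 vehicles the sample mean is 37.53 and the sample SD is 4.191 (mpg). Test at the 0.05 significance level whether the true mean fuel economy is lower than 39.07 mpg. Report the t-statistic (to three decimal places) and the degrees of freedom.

t = -2.265, df = 37

H0: μ = 39.07; H1: μ < 39.07 (one-sample t-test, left-tailed).
t = (x̄ − μ₀)/(s/√n) = (37.53 − 39.07)/(4.191/√38) = -2.265
df = n − 1 = 37
p-value = P(T ≤ -2.265) ≈ 0.015
Since p ≈ 0.015 < α = 0.05, reject H0; the evidence is statistically significant.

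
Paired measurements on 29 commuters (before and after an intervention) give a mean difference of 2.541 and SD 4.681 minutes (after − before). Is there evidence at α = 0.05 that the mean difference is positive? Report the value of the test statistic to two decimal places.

H0: μ_d = 0; H1: μ_d > 0 (paired t-test on the differences, right-tailed).
t = d̄/(s_d/√n) = 2.541/(4.681/√29) = 2.92
df = n − 1 = 28
p-value = P(T ≥ 2.92) ≈ 0.003
Since p ≈ 0.003 < α = 0.05, reject H0; the evidence is statistically significant.

2.92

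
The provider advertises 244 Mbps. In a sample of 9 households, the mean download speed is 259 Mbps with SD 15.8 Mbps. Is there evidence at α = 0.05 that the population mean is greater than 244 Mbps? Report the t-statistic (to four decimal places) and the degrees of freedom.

t = 2.8481, df = 8

H0: μ = 244; H1: μ > 244 (one-sample t-test, right-tailed).
t = (x̄ − μ₀)/(s/√n) = (259 − 244)/(15.8/√9) = 2.8481
df = n − 1 = 8
p-value = P(T ≥ 2.8481) ≈ 0.011
Since p ≈ 0.011 < α = 0.05, reject H0; the data support H1.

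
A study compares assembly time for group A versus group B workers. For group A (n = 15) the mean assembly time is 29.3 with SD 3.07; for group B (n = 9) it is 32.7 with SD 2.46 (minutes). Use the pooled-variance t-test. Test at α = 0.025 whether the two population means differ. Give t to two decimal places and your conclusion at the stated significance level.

Let group 1 = group A, group 2 = group B. H0: μ_1 = μ_2; H1: μ_1 ≠ μ_2 (two-sample pooled-variance t-test, two-sided).
s_p² = [(15−1)·3.07² + (9−1)·2.46²]/(15+9−2) = 8.19825
t = (29.3 − 32.7)/√[8.19825·(1/15 + 1/9)] = -2.82
df = n₁ + n₂ − 2 = 22
Two-sided p-value ≈ 0.010
Since p ≈ 0.010 < α = 0.025, reject H0; the data support H1.

t = -2.82; reject H0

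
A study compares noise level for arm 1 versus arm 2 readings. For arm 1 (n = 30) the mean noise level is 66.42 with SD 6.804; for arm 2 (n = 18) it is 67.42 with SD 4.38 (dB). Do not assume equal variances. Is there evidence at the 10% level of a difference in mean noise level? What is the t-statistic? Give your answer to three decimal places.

Let group 1 = arm 1, group 2 = arm 2. H0: μ_1 = μ_2; H1: μ_1 ≠ μ_2 (Welch's two-sample t-test, two-sided).
t = (x̄_1 − x̄_2)/√(s_1²/n_1 + s_2²/n_2) = (66.42 − 67.42)/√(6.804²/30 + 4.38²/18) = -0.619
Welch–Satterthwaite df ≈ 45.70
Two-sided p-value ≈ 0.539
Since p ≈ 0.539 > α = 0.1, fail to reject H0; the data do not provide sufficient evidence against H0.

-0.619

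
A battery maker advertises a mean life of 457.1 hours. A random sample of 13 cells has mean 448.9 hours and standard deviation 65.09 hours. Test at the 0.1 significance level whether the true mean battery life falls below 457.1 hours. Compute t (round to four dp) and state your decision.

t = -0.4542; fail to reject H0

H0: μ = 457.1; H1: μ < 457.1 (one-sample t-test, left-tailed).
t = (x̄ − μ₀)/(s/√n) = (448.9 − 457.1)/(65.09/√13) = -0.4542
df = n − 1 = 12
p-value = P(T ≤ -0.4542) ≈ 0.3289
Since p ≈ 0.3289 > α = 0.1, fail to reject H0; the evidence is not statistically significant.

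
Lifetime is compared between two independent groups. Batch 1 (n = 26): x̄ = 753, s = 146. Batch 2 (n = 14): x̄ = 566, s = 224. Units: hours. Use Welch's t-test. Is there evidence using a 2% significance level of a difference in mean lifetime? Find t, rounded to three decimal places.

Let group 1 = batch 1, group 2 = batch 2. H0: μ_1 = μ_2; H1: μ_1 ≠ μ_2 (Welch's two-sample t-test, two-sided).
t = (x̄_1 − x̄_2)/√(s_1²/n_1 + s_2²/n_2) = (753 − 566)/√(146²/26 + 224²/14) = 2.818
Welch–Satterthwaite df ≈ 19.11
Two-sided p-value ≈ 0.0109
Since p ≈ 0.0109 < α = 0.02, reject H0; the data support H1.

2.818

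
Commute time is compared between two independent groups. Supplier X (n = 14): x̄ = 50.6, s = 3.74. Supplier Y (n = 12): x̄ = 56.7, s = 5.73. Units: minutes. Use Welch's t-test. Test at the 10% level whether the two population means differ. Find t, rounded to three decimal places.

Let group 1 = supplier X, group 2 = supplier Y. H0: μ_1 = μ_2; H1: μ_1 ≠ μ_2 (Welch's two-sample t-test, two-sided).
t = (x̄_1 − x̄_2)/√(s_1²/n_1 + s_2²/n_2) = (50.6 − 56.7)/√(3.74²/14 + 5.73²/12) = -3.156
Welch–Satterthwaite df ≈ 18.42
Two-sided p-value ≈ 0.005
Since p ≈ 0.005 < α = 0.1, reject H0; the evidence is statistically significant.

-3.156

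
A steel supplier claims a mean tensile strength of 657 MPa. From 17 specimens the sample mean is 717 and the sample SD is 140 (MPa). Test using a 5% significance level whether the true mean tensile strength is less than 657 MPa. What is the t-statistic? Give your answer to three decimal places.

H0: μ = 657; H1: μ < 657 (one-sample t-test, left-tailed).
t = (x̄ − μ₀)/(s/√n) = (717 − 657)/(140/√17) = 1.767
df = n − 1 = 16
p-value = P(T ≤ 1.767) ≈ 0.952
Since p ≈ 0.952 > α = 0.05, fail to reject H0; the data do not provide sufficient evidence against H0.

1.767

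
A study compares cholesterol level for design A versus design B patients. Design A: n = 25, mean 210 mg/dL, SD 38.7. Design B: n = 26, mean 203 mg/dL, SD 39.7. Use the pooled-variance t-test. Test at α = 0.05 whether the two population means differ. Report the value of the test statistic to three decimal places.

Let group 1 = design A, group 2 = design B. H0: μ_1 = μ_2; H1: μ_1 ≠ μ_2 (two-sample pooled-variance t-test, two-sided).
s_p² = [(25−1)·38.7² + (26−1)·39.7²]/(25+26−2) = 1537.69
t = (210 − 203)/√[1537.69·(1/25 + 1/26)] = 0.637
df = n₁ + n₂ − 2 = 49
Two-sided p-value ≈ 0.527
Since p ≈ 0.527 > α = 0.05, fail to reject H0; the evidence is not statistically significant.

0.637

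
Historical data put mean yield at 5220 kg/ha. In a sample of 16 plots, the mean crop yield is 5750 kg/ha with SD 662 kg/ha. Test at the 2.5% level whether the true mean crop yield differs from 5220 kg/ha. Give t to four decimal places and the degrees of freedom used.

H0: μ = 5220; H1: μ ≠ 5220 (one-sample t-test, two-sided).
t = (x̄ − μ₀)/(s/√n) = (5750 − 5220)/(662/√16) = 3.2024
df = n − 1 = 15
Two-sided p-value ≈ 0.0059
Since p ≈ 0.0059 < α = 0.025, reject H0; the data support H1.

t = 3.2024, df = 15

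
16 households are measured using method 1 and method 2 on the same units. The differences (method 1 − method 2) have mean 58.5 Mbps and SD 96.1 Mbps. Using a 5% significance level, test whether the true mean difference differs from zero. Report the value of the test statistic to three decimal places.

2.435

H0: μ_d = 0; H1: μ_d ≠ 0 (paired t-test on the differences, two-sided).
t = d̄/(s_d/√n) = 58.5/(96.1/√16) = 2.435
df = n − 1 = 15
Two-sided p-value ≈ 0.028
Since p ≈ 0.028 < α = 0.05, reject H0; the evidence is statistically significant.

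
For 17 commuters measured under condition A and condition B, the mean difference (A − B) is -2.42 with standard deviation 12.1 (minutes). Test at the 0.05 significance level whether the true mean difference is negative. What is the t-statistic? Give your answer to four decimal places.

H0: μ_d = 0; H1: μ_d < 0 (paired t-test on the differences, left-tailed).
t = d̄/(s_d/√n) = -2.42/(12.1/√17) = -0.8246
df = n − 1 = 16
p-value = P(T ≤ -0.8246) ≈ 0.211
Since p ≈ 0.211 > α = 0.05, fail to reject H0; the data do not provide sufficient evidence against H0.

-0.8246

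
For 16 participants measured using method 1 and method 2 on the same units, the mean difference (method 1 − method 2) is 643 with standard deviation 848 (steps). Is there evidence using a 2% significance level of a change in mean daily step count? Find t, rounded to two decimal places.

H0: μ_d = 0; H1: μ_d ≠ 0 (paired t-test on the differences, two-sided).
t = d̄/(s_d/√n) = 643/(848/√16) = 3.03
df = n − 1 = 15
Two-sided p-value ≈ 0.008
Since p ≈ 0.008 < α = 0.02, reject H0; the evidence is statistically significant.

3.03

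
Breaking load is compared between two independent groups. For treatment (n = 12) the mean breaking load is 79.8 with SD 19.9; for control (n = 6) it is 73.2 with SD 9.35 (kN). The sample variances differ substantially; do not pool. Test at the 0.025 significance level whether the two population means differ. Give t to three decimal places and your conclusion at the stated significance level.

Let group 1 = treatment, group 2 = control. H0: μ_1 = μ_2; H1: μ_1 ≠ μ_2 (Welch's two-sample t-test, two-sided).
t = (x̄_1 − x̄_2)/√(s_1²/n_1 + s_2²/n_2) = (79.8 − 73.2)/√(19.9²/12 + 9.35²/6) = 0.957
Welch–Satterthwaite df ≈ 16.00
Two-sided p-value ≈ 0.3529
Since p ≈ 0.3529 > α = 0.025, fail to reject H0; the evidence is not statistically significant.

t = 0.957; fail to reject H0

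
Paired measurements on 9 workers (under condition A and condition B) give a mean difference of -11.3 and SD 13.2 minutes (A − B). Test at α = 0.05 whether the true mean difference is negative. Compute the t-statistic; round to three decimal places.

H0: μ_d = 0; H1: μ_d < 0 (paired t-test on the differences, left-tailed).
t = d̄/(s_d/√n) = -11.3/(13.2/√9) = -2.568
df = n − 1 = 8
p-value = P(T ≤ -2.568) ≈ 0.0166
Since p ≈ 0.0166 < α = 0.05, reject H0; the data support H1.

-2.568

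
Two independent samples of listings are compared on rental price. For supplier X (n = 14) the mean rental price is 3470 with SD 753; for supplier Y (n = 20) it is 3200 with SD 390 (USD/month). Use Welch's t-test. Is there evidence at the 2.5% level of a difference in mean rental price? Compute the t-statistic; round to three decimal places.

Let group 1 = supplier X, group 2 = supplier Y. H0: μ_1 = μ_2; H1: μ_1 ≠ μ_2 (Welch's two-sample t-test, two-sided).
t = (x̄_1 − x̄_2)/√(s_1²/n_1 + s_2²/n_2) = (3470 − 3200)/√(753²/14 + 390²/20) = 1.231
Welch–Satterthwaite df ≈ 17.91
Two-sided p-value ≈ 0.2342
Since p ≈ 0.2342 > α = 0.025, fail to reject H0; the data do not provide sufficient evidence against H0.

1.231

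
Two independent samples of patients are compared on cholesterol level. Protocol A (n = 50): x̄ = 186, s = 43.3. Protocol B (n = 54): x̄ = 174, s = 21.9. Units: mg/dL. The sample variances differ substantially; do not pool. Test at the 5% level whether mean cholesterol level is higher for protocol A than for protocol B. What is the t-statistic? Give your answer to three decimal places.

Let group 1 = protocol A, group 2 = protocol B. H0: μ_1 = μ_2; H1: μ_1 > μ_2 (Welch's two-sample t-test, right-tailed).
t = (x̄_1 − x̄_2)/√(s_1²/n_1 + s_2²/n_2) = (186 − 174)/√(43.3²/50 + 21.9²/54) = 1.762
Welch–Satterthwaite df ≈ 71.26
p-value = P(T ≥ 1.762) ≈ 0.041
Since p ≈ 0.041 < α = 0.05, reject H0; the evidence is statistically significant.

1.762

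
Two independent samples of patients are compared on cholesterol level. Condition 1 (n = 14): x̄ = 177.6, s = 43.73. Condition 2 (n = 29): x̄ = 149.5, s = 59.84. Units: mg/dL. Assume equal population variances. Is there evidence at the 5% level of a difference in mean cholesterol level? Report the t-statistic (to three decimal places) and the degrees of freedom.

Let group 1 = condition 1, group 2 = condition 2. H0: μ_1 = μ_2; H1: μ_1 ≠ μ_2 (two-sample pooled-variance t-test, two-sided).
s_p² = [(14−1)·43.73² + (29−1)·59.84²]/(14+29−2) = 3051.78
t = (177.6 − 149.5)/√[3051.78·(1/14 + 1/29)] = 1.563
df = n₁ + n₂ − 2 = 41
Two-sided p-value ≈ 0.126
Since p ≈ 0.126 > α = 0.05, fail to reject H0; the evidence is not statistically significant.

t = 1.563, df = 41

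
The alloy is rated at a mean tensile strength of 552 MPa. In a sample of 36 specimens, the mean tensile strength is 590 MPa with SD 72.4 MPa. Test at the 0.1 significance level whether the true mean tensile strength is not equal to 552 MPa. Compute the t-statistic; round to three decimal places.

H0: μ = 552; H1: μ ≠ 552 (one-sample t-test, two-sided).
t = (x̄ − μ₀)/(s/√n) = (590 − 552)/(72.4/√36) = 3.149
df = n − 1 = 35
Two-sided p-value ≈ 0.0033
Since p ≈ 0.0033 < α = 0.1, reject H0; the evidence is statistically significant.

3.149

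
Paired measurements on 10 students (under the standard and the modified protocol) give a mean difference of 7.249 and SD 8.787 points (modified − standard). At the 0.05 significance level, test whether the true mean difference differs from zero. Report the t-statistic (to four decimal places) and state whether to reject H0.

t = 2.6088; reject H0

H0: μ_d = 0; H1: μ_d ≠ 0 (paired t-test on the differences, two-sided).
t = d̄/(s_d/√n) = 7.249/(8.787/√10) = 2.6088
df = n − 1 = 9
Two-sided p-value ≈ 0.028
Since p ≈ 0.028 < α = 0.05, reject H0; the data support H1.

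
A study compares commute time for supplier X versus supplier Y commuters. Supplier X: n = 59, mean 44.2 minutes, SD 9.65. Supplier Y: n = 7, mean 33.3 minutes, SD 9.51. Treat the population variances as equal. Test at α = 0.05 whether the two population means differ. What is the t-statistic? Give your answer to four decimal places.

Let group 1 = supplier X, group 2 = supplier Y. H0: μ_1 = μ_2; H1: μ_1 ≠ μ_2 (two-sample pooled-variance t-test, two-sided).
s_p² = [(59−1)·9.65² + (7−1)·9.51²]/(59+7−2) = 92.871
t = (44.2 − 33.3)/√[92.871·(1/59 + 1/7)] = 2.8294
df = n₁ + n₂ − 2 = 64
Two-sided p-value ≈ 0.006
Since p ≈ 0.006 < α = 0.05, reject H0; the evidence is statistically significant.

2.8294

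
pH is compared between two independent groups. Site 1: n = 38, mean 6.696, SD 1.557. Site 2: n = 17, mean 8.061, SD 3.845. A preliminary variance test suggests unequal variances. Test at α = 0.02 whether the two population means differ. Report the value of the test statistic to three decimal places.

-1.413

Let group 1 = site 1, group 2 = site 2. H0: μ_1 = μ_2; H1: μ_1 ≠ μ_2 (Welch's two-sample t-test, two-sided).
t = (x̄_1 − x̄_2)/√(s_1²/n_1 + s_2²/n_2) = (6.696 − 8.061)/√(1.557²/38 + 3.845²/17) = -1.413
Welch–Satterthwaite df ≈ 18.39
Two-sided p-value ≈ 0.1744
Since p ≈ 0.1744 > α = 0.02, fail to reject H0; the data do not provide sufficient evidence against H0.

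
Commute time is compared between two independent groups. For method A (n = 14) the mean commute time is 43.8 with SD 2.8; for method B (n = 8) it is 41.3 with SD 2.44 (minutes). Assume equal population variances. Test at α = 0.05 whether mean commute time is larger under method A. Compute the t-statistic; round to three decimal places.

2.105

Let group 1 = method A, group 2 = method B. H0: μ_1 = μ_2; H1: μ_1 > μ_2 (two-sample pooled-variance t-test, right-tailed).
s_p² = [(14−1)·2.8² + (8−1)·2.44²]/(14+8−2) = 7.17976
t = (43.8 − 41.3)/√[7.17976·(1/14 + 1/8)] = 2.105
df = n₁ + n₂ − 2 = 20
p-value = P(T ≥ 2.105) ≈ 0.024
Since p ≈ 0.024 < α = 0.05, reject H0; the data support H1.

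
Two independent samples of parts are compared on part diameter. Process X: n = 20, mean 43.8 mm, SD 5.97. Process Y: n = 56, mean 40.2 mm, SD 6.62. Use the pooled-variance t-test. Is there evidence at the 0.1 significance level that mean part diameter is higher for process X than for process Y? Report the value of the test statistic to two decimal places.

Let group 1 = process X, group 2 = process Y. H0: μ_1 = μ_2; H1: μ_1 > μ_2 (two-sample pooled-variance t-test, right-tailed).
s_p² = [(20−1)·5.97² + (56−1)·6.62²]/(20+56−2) = 41.7232
t = (43.8 − 40.2)/√[41.7232·(1/20 + 1/56)] = 2.14
df = n₁ + n₂ − 2 = 74
p-value = P(T ≥ 2.14) ≈ 0.018
Since p ≈ 0.018 < α = 0.1, reject H0; the data support H1.

2.14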